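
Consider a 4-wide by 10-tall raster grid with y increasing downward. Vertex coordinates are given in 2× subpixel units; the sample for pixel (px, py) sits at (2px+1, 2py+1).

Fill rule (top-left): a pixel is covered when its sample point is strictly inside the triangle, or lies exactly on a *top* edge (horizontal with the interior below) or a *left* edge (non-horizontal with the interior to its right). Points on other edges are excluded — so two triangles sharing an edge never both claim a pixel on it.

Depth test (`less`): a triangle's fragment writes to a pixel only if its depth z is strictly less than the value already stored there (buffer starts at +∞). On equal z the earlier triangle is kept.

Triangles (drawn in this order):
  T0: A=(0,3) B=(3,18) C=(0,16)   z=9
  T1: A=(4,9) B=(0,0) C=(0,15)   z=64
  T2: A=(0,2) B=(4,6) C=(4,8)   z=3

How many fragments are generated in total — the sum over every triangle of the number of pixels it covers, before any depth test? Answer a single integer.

T0:
  2·area = 39
  edge (0, 3)→(3, 18): d=(3,15) right/bottom  bias=-1
  edge (3, 18)→(0, 16): d=(-3,-2) top-left  bias=+0
  edge (0, 16)→(0, 3): d=(0,-13) top-left  bias=+0
    (0,4)@(1, 9): e=[3,23,13] → █
    (1,4)@(3, 9): e=[-27,27,39] → ·
    (0,5)@(1, 11): e=[9,17,13] → █
    (1,5)@(3, 11): e=[-21,21,39] → ·
    (0,6)@(1, 13): e=[15,11,13] → █
    (1,6)@(3, 13): e=[-15,15,39] → ·
    (0,7)@(1, 15): e=[21,5,13] → █
    (1,7)@(3, 15): e=[-9,9,39] → ·
    (0,8)@(1, 17): e=[27,-1,13] → ·
  covered (4 px):
    · · · ·
    · · · ·
    · · · ·
    · · · ·
    █ · · ·
    █ · · ·
    █ · · ·
    █ · · ·
    · · · ·
    · · · ·
T1:
  2·area = 60  (B↔C swapped to make it positive)
  edge (4, 9)→(0, 15): d=(-4,6) right/bottom  bias=-1
  edge (0, 15)→(0, 0): d=(0,-15) top-left  bias=+0
  edge (0, 0)→(4, 9): d=(4,9) right/bottom  bias=-1
    (0,1)@(1, 3): e=[42,15,3] → █
    (1,1)@(3, 3): e=[30,45,-15] → ·
    (0,2)@(1, 5): e=[34,15,11] → █
    (1,2)@(3, 5): e=[22,45,-7] → ·
    (0,3)@(1, 7): e=[26,15,19] → █
    (1,3)@(3, 7): e=[14,45,1] → █
    (2,3)@(5, 7): e=[2,75,-17] → ·
    (0,4)@(1, 9): e=[18,15,27] → █
    (2,4)@(5, 9): e=[-6,75,-9] → ·
    (0,5)@(1, 11): e=[10,15,35] → █
    (1,5)@(3, 11): e=[-2,45,17] → ·
    (0,6)@(1, 13): e=[2,15,43] → █
  covered (8 px):
    · · · ·
    █ · · ·
    █ · · ·
    █ █ · ·
    █ █ · ·
    █ · · ·
    █ · · ·
    · · · ·
    · · · ·
    · · · ·
T2:
  2·area = 8
  edge (0, 2)→(4, 6): d=(4,4) right/bottom  bias=-1
  edge (4, 6)→(4, 8): d=(0,2) right/bottom  bias=-1
  edge (4, 8)→(0, 2): d=(-4,-6) top-left  bias=+0
    (0,1)@(1, 3): e=[0,6,2] → ·  [on edge]
    (1,2)@(3, 5): e=[0,2,6] → ·  [on edge]
    (2,3)@(5, 7): e=[0,-2,10] → ·  [on edge]
    (3,4)@(7, 9): e=[0,-6,14] → ·  [on edge]
  covered (0 px):
    · · · ·
    · · · ·
    · · · ·
    · · · ·
    · · · ·
    · · · ·
    · · · ·
    · · · ·
    · · · ·
    · · · ·

Answer: 12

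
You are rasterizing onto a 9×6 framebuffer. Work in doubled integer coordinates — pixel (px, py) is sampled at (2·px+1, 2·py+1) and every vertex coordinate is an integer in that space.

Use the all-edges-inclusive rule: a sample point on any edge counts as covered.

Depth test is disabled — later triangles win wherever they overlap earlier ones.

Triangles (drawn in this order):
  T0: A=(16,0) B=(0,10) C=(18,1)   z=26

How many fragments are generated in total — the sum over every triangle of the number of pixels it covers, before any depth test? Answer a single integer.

T0:
  2·area = 36  (B↔C swapped to make it positive)
  edge (16, 0)→(18, 1): d=(2,1) inclusive
  edge (18, 1)→(0, 10): d=(-18,9) inclusive
  edge (0, 10)→(16, 0): d=(16,-10) inclusive
    (7,0)@(15, 1): e=[3,27,6] → X
    (8,0)@(17, 1): e=[1,9,26] → X
    (6,1)@(13, 3): e=[9,9,18] → X
    (7,1)@(15, 3): e=[7,-9,38] → .
    (8,1)@(17, 3): e=[5,-27,58] → .
    (4,2)@(9, 5): e=[17,9,10] → X
    (5,2)@(11, 5): e=[15,-9,30] → .
    (6,2)@(13, 5): e=[13,-27,50] → .
    (2,3)@(5, 7): e=[25,9,2] → X
    (3,3)@(7, 7): e=[23,-9,22] → .
    (4,3)@(9, 7): e=[21,-27,42] → .
    (2,4)@(5, 9): e=[29,-27,34] → .
  covered (5 px):
    . . . . . . . X X
    . . . . . . X . .
    . . . . X . . . .
    . . X . . . . . .
    . . . . . . . . .
    . . . . . . . . .

Answer: 5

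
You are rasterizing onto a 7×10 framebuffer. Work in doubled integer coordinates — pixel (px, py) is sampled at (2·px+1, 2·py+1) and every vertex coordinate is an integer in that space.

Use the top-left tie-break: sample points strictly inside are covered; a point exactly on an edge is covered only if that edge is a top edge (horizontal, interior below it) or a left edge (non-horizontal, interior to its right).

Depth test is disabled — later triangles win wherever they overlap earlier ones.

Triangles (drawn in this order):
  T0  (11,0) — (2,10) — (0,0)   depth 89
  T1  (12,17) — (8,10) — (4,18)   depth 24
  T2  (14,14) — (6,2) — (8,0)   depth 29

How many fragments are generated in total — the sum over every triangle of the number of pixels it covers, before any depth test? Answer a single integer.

T0:
  2·area = 110
  edge (11, 0)→(2, 10): d=(-9,10) right/bottom  bias=-1
  edge (2, 10)→(0, 0): d=(-2,-10) top-left  bias=+0
  edge (0, 0)→(11, 0): d=(11,0) top-left  bias=+0
    (0,0)@(1, 1): e=[91,8,11] → █
    (1,0)@(3, 1): e=[71,28,11] → █
    (2,0)@(5, 1): e=[51,48,11] → █
    (3,0)@(7, 1): e=[31,68,11] → █
    (4,0)@(9, 1): e=[11,88,11] → █
    (5,0)@(11, 1): e=[-9,108,11] → ·
    (0,1)@(1, 3): e=[73,4,33] → █
    (4,1)@(9, 3): e=[-7,84,33] → ·
    (0,2)@(1, 5): e=[55,0,55] → █  [on edge]
    (3,2)@(7, 5): e=[-5,60,55] → ·
    (0,3)@(1, 7): e=[37,-4,77] → ·
    (1,3)@(3, 7): e=[17,16,77] → █
    (1,7)@(3, 15): e=[-55,0,165] → ·  [on edge]
  covered (13 px):
    █ █ █ █ █ · ·
    █ █ █ █ · · ·
    █ █ █ · · · ·
    · █ · · · · ·
    · · · · · · ·
    · · · · · · ·
    · · · · · · ·
    · · · · · · ·
    · · · · · · ·
    · · · · · · ·
T1:
  2·area = 60  (B↔C swapped to make it positive)
  edge (12, 17)→(4, 18): d=(-8,1) right/bottom  bias=-1
  edge (4, 18)→(8, 10): d=(4,-8) top-left  bias=+0
  edge (8, 10)→(12, 17): d=(4,7) right/bottom  bias=-1
    (3,6)@(7, 13): e=[37,4,19] → █
    (4,6)@(9, 13): e=[35,20,5] → █
    (5,6)@(11, 13): e=[33,36,-9] → ·
    (3,7)@(7, 15): e=[21,12,27] → █
    (5,7)@(11, 15): e=[17,44,-1] → ·
    (2,8)@(5, 17): e=[7,4,49] → █
    (5,8)@(11, 17): e=[1,52,7] → █
    (6,8)@(13, 17): e=[-1,68,-7] → ·
    (2,9)@(5, 19): e=[-9,12,57] → ·
    (3,9)@(7, 19): e=[-11,28,43] → ·
    (4,9)@(9, 19): e=[-13,44,29] → ·
    (5,9)@(11, 19): e=[-15,60,15] → ·
  covered (8 px):
    · · · · · · ·
    · · · · · · ·
    · · · · · · ·
    · · · · · · ·
    · · · · · · ·
    · · · · · · ·
    · · · █ █ · ·
    · · · █ █ · ·
    · · █ █ █ █ ·
    · · · · · · ·
T2:
  2·area = 40
  edge (14, 14)→(6, 2): d=(-8,-12) top-left  bias=+0
  edge (6, 2)→(8, 0): d=(2,-2) top-left  bias=+0
  edge (8, 0)→(14, 14): d=(6,14) right/bottom  bias=-1
    (3,0)@(7, 1): e=[20,0,20] → █  [on edge]
    (4,0)@(9, 1): e=[44,4,-8] → ·
    (2,1)@(5, 3): e=[-20,0,60] → ·  [on edge]
    (3,1)@(7, 3): e=[4,4,32] → █
    (4,1)@(9, 3): e=[28,8,4] → █
    (5,1)@(11, 3): e=[52,12,-24] → ·
    (1,2)@(3, 5): e=[-60,0,100] → ·  [on edge]
    (3,2)@(7, 5): e=[-12,8,44] → ·
    (4,2)@(9, 5): e=[12,12,16] → █
    (5,2)@(11, 5): e=[36,16,-12] → ·
    (0,3)@(1, 7): e=[-100,0,140] → ·  [on edge]
    (4,3)@(9, 7): e=[-4,16,28] → ·
    (5,3)@(11, 7): e=[20,20,0] → ·  [on edge]
  covered (5 px):
    · · · █ · · ·
    · · · █ █ · ·
    · · · · █ · ·
    · · · · · · ·
    · · · · · █ ·
    · · · · · · ·
    · · · · · · ·
    · · · · · · ·
    · · · · · · ·
    · · · · · · ·

Answer: 26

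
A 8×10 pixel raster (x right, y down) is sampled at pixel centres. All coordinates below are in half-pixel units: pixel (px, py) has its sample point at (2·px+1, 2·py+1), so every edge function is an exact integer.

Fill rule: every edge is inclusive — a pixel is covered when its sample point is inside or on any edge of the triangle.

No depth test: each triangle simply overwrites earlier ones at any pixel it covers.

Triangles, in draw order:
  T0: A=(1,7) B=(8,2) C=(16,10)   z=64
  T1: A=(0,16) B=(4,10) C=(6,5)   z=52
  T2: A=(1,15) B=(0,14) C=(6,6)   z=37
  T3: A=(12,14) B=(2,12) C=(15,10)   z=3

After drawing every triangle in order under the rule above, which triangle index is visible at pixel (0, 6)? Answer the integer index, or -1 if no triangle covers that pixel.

T0:
  2·area = 96
  edge (1, 7)→(8, 2): d=(7,-5) inclusive
  edge (8, 2)→(16, 10): d=(8,8) inclusive
  edge (16, 10)→(1, 7): d=(-15,-3) inclusive
    (3,0)@(7, 1): e=[-12,0,108] → ·  [on edge]
    (3,1)@(7, 3): e=[2,16,78] → #
    (4,1)@(9, 3): e=[12,0,84] → #  [on edge]
    (5,1)@(11, 3): e=[22,-16,90] → ·
    (2,2)@(5, 5): e=[6,48,42] → #
    (5,2)@(11, 5): e=[36,0,60] → #  [on edge]
    (6,2)@(13, 5): e=[46,-16,66] → ·
    (0,3)@(1, 7): e=[0,96,0] → #  [on edge]
    (1,3)@(3, 7): e=[10,80,6] → #
    (6,3)@(13, 7): e=[60,0,36] → #  [on edge]
    (7,3)@(15, 7): e=[70,-16,42] → ·
    (0,4)@(1, 9): e=[14,112,-30] → ·
    (5,4)@(11, 9): e=[64,32,0] → #  [on edge]
    (7,4)@(15, 9): e=[84,0,12] → #  [on edge]
  covered (16 px):
    · · · · · · · ·
    · · · # # · · ·
    · · # # # # · ·
    # # # # # # # ·
    · · · · · # # #
    · · · · · · · ·
    · · · · · · · ·
    · · · · · · · ·
    · · · · · · · ·
    · · · · · · · ·
T1:
  2·area = 8  (B↔C swapped to make it positive)
  edge (0, 16)→(6, 5): d=(6,-11) inclusive
  edge (6, 5)→(4, 10): d=(-2,5) inclusive
  edge (4, 10)→(0, 16): d=(-4,6) inclusive
    (2,3)@(5, 7): e=[1,1,6] → #
    (3,3)@(7, 7): e=[23,-9,-6] → ·
    (2,4)@(5, 9): e=[13,-3,-2] → ·
    (1,5)@(3, 11): e=[3,3,2] → #
    (2,5)@(5, 11): e=[25,-7,-10] → ·
    (1,6)@(3, 13): e=[15,-1,-6] → ·
  covered (2 px):
    · · · · · · · ·
    · · · · · · · ·
    · · · · · · · ·
    · · # · · · · ·
    · · · · · · · ·
    · # · · · · · ·
    · · · · · · · ·
    · · · · · · · ·
    · · · · · · · ·
    · · · · · · · ·
T2:
  2·area = 14
  edge (1, 15)→(0, 14): d=(-1,-1) inclusive
  edge (0, 14)→(6, 6): d=(6,-8) inclusive
  edge (6, 6)→(1, 15): d=(-5,9) inclusive
    (1,5)@(3, 11): e=[6,6,2] → #
    (2,5)@(5, 11): e=[8,22,-16] → ·
    (0,6)@(1, 13): e=[2,2,10] → #
    (1,6)@(3, 13): e=[4,18,-8] → ·
    (0,7)@(1, 15): e=[0,14,0] → #  [on edge]
    (1,7)@(3, 15): e=[2,30,-18] → ·
    (0,8)@(1, 17): e=[-2,26,-10] → ·
    (1,8)@(3, 17): e=[0,42,-28] → ·  [on edge]
    (2,9)@(5, 19): e=[0,70,-56] → ·  [on edge]
  covered (3 px):
    · · · · · · · ·
    · · · · · · · ·
    · · · · · · · ·
    · · · · · · · ·
    · · · · · · · ·
    · # · · · · · ·
    # · · · · · · ·
    # · · · · · · ·
    · · · · · · · ·
    · · · · · · · ·
T3:
  2·area = 46
  edge (12, 14)→(2, 12): d=(-10,-2) inclusive
  edge (2, 12)→(15, 10): d=(13,-2) inclusive
  edge (15, 10)→(12, 14): d=(-3,4) inclusive
    (4,5)@(9, 11): e=[24,1,21] → #
    (5,5)@(11, 11): e=[28,5,13] → #
    (6,5)@(13, 11): e=[32,9,5] → #
    (7,5)@(15, 11): e=[36,13,-3] → ·
    (3,6)@(7, 13): e=[0,23,23] → #  [on edge]
    (6,6)@(13, 13): e=[12,35,-1] → ·
    (3,7)@(7, 15): e=[-20,49,17] → ·
    (4,7)@(9, 15): e=[-16,53,9] → ·
    (5,7)@(11, 15): e=[-12,57,1] → ·
  covered (6 px):
    · · · · · · · ·
    · · · · · · · ·
    · · · · · · · ·
    · · · · · · · ·
    · · · · · · · ·
    · · · · # # # ·
    · · · # # # · ·
    · · · · · · · ·
    · · · · · · · ·
    · · · · · · · ·

Z-buffer (winner per pixel, '.' = empty):
  . . . . . . . .
  . . . 0 0 . . .
  . . 0 0 0 0 . .
  0 0 1 0 0 0 0 .
  . . . . . 0 0 0
  . 2 . . 3 3 3 .
  2 . . 3 3 3 . .
  2 . . . . . . .
  . . . . . . . .
  . . . . . . . .

Answer: 2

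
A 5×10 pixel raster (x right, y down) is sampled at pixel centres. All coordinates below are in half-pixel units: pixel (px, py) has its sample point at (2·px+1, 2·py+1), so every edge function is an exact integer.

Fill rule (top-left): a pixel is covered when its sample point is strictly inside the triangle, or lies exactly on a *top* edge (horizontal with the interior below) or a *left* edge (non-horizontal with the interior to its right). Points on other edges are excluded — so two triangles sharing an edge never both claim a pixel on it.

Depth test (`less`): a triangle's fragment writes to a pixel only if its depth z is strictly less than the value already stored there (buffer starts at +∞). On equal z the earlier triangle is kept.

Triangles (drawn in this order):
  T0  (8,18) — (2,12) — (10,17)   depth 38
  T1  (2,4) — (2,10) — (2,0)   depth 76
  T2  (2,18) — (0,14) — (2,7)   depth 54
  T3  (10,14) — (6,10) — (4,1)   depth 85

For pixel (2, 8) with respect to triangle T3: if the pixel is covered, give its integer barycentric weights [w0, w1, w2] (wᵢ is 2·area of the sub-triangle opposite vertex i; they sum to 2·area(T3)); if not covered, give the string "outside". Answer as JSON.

T0:
  2·area = 18
  edge (8, 18)→(2, 12): d=(-6,-6) top-left  bias=+0
  edge (2, 12)→(10, 17): d=(8,5) right/bottom  bias=-1
  edge (10, 17)→(8, 18): d=(-2,1) right/bottom  bias=-1
    (0,5)@(1, 11): e=[0,-3,21] → ·  [on edge]
    (1,6)@(3, 13): e=[0,3,15] → #  [on edge]
    (2,6)@(5, 13): e=[12,-7,13] → ·
    (1,7)@(3, 15): e=[-12,19,11] → ·
    (2,7)@(5, 15): e=[0,9,9] → #  [on edge]
    (3,7)@(7, 15): e=[12,-1,7] → ·
    (2,8)@(5, 17): e=[-12,25,5] → ·
    (3,8)@(7, 17): e=[0,15,3] → #  [on edge]
    (4,8)@(9, 17): e=[12,5,1] → #
    (3,9)@(7, 19): e=[-12,31,-1] → ·
    (4,9)@(9, 19): e=[0,21,-3] → ·  [on edge]
  covered (4 px):
    · · · · ·
    · · · · ·
    · · · · ·
    · · · · ·
    · · · · ·
    · · · · ·
    · # · · ·
    · · # · ·
    · · · # #
    · · · · ·
T1:
  degenerate (2·area = 0) — covers nothing
T2:
  2·area = 22
  edge (2, 18)→(0, 14): d=(-2,-4) top-left  bias=+0
  edge (0, 14)→(2, 7): d=(2,-7) top-left  bias=+0
  edge (2, 7)→(2, 18): d=(0,11) right/bottom  bias=-1
    (0,5)@(1, 11): e=[10,1,11] → #
    (1,5)@(3, 11): e=[18,15,-11] → ·
    (0,6)@(1, 13): e=[6,5,11] → #
    (1,6)@(3, 13): e=[14,19,-11] → ·
    (0,7)@(1, 15): e=[2,9,11] → #
    (1,7)@(3, 15): e=[10,23,-11] → ·
    (0,8)@(1, 17): e=[-2,13,11] → ·
  covered (3 px):
    · · · · ·
    · · · · ·
    · · · · ·
    · · · · ·
    · · · · ·
    # · · · ·
    # · · · ·
    # · · · ·
    · · · · ·
    · · · · ·
T3:
  2·area = 28
  edge (10, 14)→(6, 10): d=(-4,-4) top-left  bias=+0
  edge (6, 10)→(4, 1): d=(-2,-9) top-left  bias=+0
  edge (4, 1)→(10, 14): d=(6,13) right/bottom  bias=-1
    (0,2)@(1, 5): e=[0,-35,63] → ·  [on edge]
    (2,2)@(5, 5): e=[16,1,11] → #
    (3,2)@(7, 5): e=[24,19,-15] → ·
    (1,3)@(3, 7): e=[0,-21,49] → ·  [on edge]
    (2,3)@(5, 7): e=[8,-3,23] → ·
    (2,4)@(5, 9): e=[0,-7,35] → ·  [on edge]
    (3,4)@(7, 9): e=[8,11,9] → #
    (4,4)@(9, 9): e=[16,29,-17] → ·
    (3,5)@(7, 11): e=[0,7,21] → #  [on edge]
    (4,5)@(9, 11): e=[8,25,-5] → ·
    (3,6)@(7, 13): e=[-8,3,33] → ·
    (4,6)@(9, 13): e=[0,21,7] → #  [on edge]
  covered (4 px):
    · · · · ·
    · · · · ·
    · · # · ·
    · · · · ·
    · · · # ·
    · · · # ·
    · · · · #
    · · · · ·
    · · · · ·
    · · · · ·

Result: "outside"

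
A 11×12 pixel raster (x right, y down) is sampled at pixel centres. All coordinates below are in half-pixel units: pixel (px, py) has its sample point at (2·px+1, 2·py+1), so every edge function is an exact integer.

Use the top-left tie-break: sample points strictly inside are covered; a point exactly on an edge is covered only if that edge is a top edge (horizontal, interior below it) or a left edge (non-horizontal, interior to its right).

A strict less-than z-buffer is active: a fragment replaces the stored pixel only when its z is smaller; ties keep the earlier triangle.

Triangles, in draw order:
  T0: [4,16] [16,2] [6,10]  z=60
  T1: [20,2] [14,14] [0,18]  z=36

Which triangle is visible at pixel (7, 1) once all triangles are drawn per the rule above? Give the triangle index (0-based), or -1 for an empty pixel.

T0:
  2·area = 44  (B↔C swapped to make it positive)
  edge (4, 16)→(6, 10): d=(2,-6) top-left  bias=+0
  edge (6, 10)→(16, 2): d=(10,-8) top-left  bias=+0
  edge (16, 2)→(4, 16): d=(-12,14) right/bottom  bias=-1
    (4,0)@(9, 1): e=[0,-66,110] → ·  [on edge]
    (7,1)@(15, 3): e=[40,2,2] → █
    (8,1)@(17, 3): e=[52,18,-26] → ·
    (6,2)@(13, 5): e=[32,6,6] → █
    (7,2)@(15, 5): e=[44,22,-22] → ·
    (3,3)@(7, 7): e=[0,-22,66] → ·  [on edge]
    (5,3)@(11, 7): e=[24,10,10] → █
    (6,3)@(13, 7): e=[36,26,-18] → ·
    (4,4)@(9, 9): e=[16,14,14] → █
    (5,4)@(11, 9): e=[28,30,-14] → ·
    (3,5)@(7, 11): e=[8,18,18] → █
    (4,5)@(9, 11): e=[20,34,-10] → ·
    (2,6)@(5, 13): e=[0,22,22] → █  [on edge]
    (1,9)@(3, 19): e=[0,66,-22] → ·  [on edge]
  covered (6 px):
    · · · · · · · · · · ·
    · · · · · · · █ · · ·
    · · · · · · █ · · · ·
    · · · · · █ · · · · ·
    · · · · █ · · · · · ·
    · · · █ · · · · · · ·
    · · █ · · · · · · · ·
    · · · · · · · · · · ·
    · · · · · · · · · · ·
    · · · · · · · · · · ·
    · · · · · · · · · · ·
    · · · · · · · · · · ·
T1:
  2·area = 144
  edge (20, 2)→(14, 14): d=(-6,12) right/bottom  bias=-1
  edge (14, 14)→(0, 18): d=(-14,4) right/bottom  bias=-1
  edge (0, 18)→(20, 2): d=(20,-16) top-left  bias=+0
    (9,1)@(19, 3): e=[6,134,4] → █
    (10,1)@(21, 3): e=[-18,126,36] → ·
    (8,2)@(17, 5): e=[18,114,12] → █
    (9,2)@(19, 5): e=[-6,106,44] → ·
    (7,3)@(15, 7): e=[30,94,20] → █
    (9,3)@(19, 7): e=[-18,78,84] → ·
    (6,4)@(13, 9): e=[42,74,28] → █
    (8,4)@(17, 9): e=[-6,58,92] → ·
    (4,5)@(9, 11): e=[78,62,4] → █
    (5,5)@(11, 11): e=[54,54,36] → █
    (8,5)@(17, 11): e=[-18,30,132] → ·
    (3,6)@(7, 13): e=[90,42,12] → █
  covered (18 px):
    · · · · · · · · · · ·
    · · · · · · · · · █ ·
    · · · · · · · · █ · ·
    · · · · · · · █ █ · ·
    · · · · · · █ █ · · ·
    · · · · █ █ █ █ · · ·
    · · · █ █ █ █ · · · ·
    · · █ █ █ · · · · · ·
    · █ · · · · · · · · ·
    · · · · · · · · · · ·
    · · · · · · · · · · ·
    · · · · · · · · · · ·

Z-buffer (winner per pixel, '.' = empty):
  . . . . . . . . . . .
  . . . . . . . 0 . 1 .
  . . . . . . 0 . 1 . .
  . . . . . 0 . 1 1 . .
  . . . . 0 . 1 1 . . .
  . . . 0 1 1 1 1 . . .
  . . 0 1 1 1 1 . . . .
  . . 1 1 1 . . . . . .
  . 1 . . . . . . . . .
  . . . . . . . . . . .
  . . . . . . . . . . .
  . . . . . . . . . . .

Result: 0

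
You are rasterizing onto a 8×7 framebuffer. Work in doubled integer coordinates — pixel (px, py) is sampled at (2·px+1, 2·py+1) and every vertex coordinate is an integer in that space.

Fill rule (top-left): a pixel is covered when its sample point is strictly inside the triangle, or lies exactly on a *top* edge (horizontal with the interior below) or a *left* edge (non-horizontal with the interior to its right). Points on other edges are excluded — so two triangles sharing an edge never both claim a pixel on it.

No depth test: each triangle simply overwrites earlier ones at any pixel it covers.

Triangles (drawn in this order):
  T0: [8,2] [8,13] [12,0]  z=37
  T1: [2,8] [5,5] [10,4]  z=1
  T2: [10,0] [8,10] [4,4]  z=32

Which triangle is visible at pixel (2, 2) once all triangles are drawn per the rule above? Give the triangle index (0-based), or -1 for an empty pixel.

T0:
  2·area = 44  (B↔C swapped to make it positive)
  edge (8, 2)→(12, 0): d=(4,-2) top-left  bias=+0
  edge (12, 0)→(8, 13): d=(-4,13) right/bottom  bias=-1
  edge (8, 13)→(8, 2): d=(0,-11) top-left  bias=+0
    (5,0)@(11, 1): e=[2,9,33] → #
    (6,0)@(13, 1): e=[6,-17,55] → ·
    (4,1)@(9, 3): e=[6,27,11] → #
    (6,1)@(13, 3): e=[14,-25,55] → ·
    (4,2)@(9, 5): e=[14,19,11] → #
    (5,2)@(11, 5): e=[18,-7,33] → ·
    (4,3)@(9, 7): e=[22,11,11] → #
    (5,3)@(11, 7): e=[26,-15,33] → ·
    (4,4)@(9, 9): e=[30,3,11] → #
    (5,4)@(11, 9): e=[34,-23,33] → ·
    (4,5)@(9, 11): e=[38,-5,11] → ·
  covered (6 px):
    · · · · · # · ·
    · · · · # # · ·
    · · · · # · · ·
    · · · · # · · ·
    · · · · # · · ·
    · · · · · · · ·
    · · · · · · · ·
T1:
  2·area = 12
  edge (2, 8)→(5, 5): d=(3,-3) top-left  bias=+0
  edge (5, 5)→(10, 4): d=(5,-1) top-left  bias=+0
  edge (10, 4)→(2, 8): d=(-8,4) right/bottom  bias=-1
    (4,0)@(9, 1): e=[0,-16,28] → ·  [on edge]
    (3,1)@(7, 3): e=[0,-8,20] → ·  [on edge]
    (7,1)@(15, 3): e=[24,0,-12] → ·  [on edge]
    (2,2)@(5, 5): e=[0,0,12] → #  [on edge]
    (3,2)@(7, 5): e=[6,2,4] → #
    (4,2)@(9, 5): e=[12,4,-4] → ·
    (1,3)@(3, 7): e=[0,8,4] → #  [on edge]
    (2,3)@(5, 7): e=[6,10,-4] → ·
    (3,3)@(7, 7): e=[12,12,-12] → ·
    (0,4)@(1, 9): e=[0,16,-4] → ·  [on edge]
    (1,4)@(3, 9): e=[6,18,-12] → ·
  covered (3 px):
    · · · · · · · ·
    · · · · · · · ·
    · · # # · · · ·
    · # · · · · · ·
    · · · · · · · ·
    · · · · · · · ·
    · · · · · · · ·
T2:
  2·area = 52
  edge (10, 0)→(8, 10): d=(-2,10) right/bottom  bias=-1
  edge (8, 10)→(4, 4): d=(-4,-6) top-left  bias=+0
  edge (4, 4)→(10, 0): d=(6,-4) top-left  bias=+0
    (4,0)@(9, 1): e=[8,42,2] → #
    (5,0)@(11, 1): e=[-12,54,10] → ·
    (3,1)@(7, 3): e=[24,22,6] → #
    (5,1)@(11, 3): e=[-16,46,22] → ·
    (2,2)@(5, 5): e=[40,2,10] → #
    (4,2)@(9, 5): e=[0,26,26] → ·  [on edge]
    (2,3)@(5, 7): e=[36,-6,22] → ·
    (3,3)@(7, 7): e=[16,6,30] → #
    (4,3)@(9, 7): e=[-4,18,38] → ·
    (3,4)@(7, 9): e=[12,-2,42] → ·
  covered (6 px):
    · · · · # · · ·
    · · · # # · · ·
    · · # # · · · ·
    · · · # · · · ·
    · · · · · · · ·
    · · · · · · · ·
    · · · · · · · ·

Z-buffer (winner per pixel, '.' = empty):
  . . . . 2 0 . .
  . . . 2 2 0 . .
  . . 2 2 0 . . .
  . 1 . 2 0 . . .
  . . . . 0 . . .
  . . . . . . . .
  . . . . . . . .

Answer: 2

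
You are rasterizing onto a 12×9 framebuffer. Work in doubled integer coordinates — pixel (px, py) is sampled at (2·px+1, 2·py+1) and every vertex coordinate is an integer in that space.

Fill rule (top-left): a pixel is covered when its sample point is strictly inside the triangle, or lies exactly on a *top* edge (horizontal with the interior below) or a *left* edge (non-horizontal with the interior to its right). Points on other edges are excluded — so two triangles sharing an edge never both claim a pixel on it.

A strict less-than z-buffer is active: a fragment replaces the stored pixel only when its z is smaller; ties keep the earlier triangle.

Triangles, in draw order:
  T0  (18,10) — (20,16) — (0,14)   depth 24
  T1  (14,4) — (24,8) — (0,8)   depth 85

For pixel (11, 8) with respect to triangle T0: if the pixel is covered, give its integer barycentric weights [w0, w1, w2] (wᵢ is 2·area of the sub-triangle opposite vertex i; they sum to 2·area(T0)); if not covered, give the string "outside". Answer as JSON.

T0:
  2·area = 116
  edge (18, 10)→(20, 16): d=(2,6) right/bottom  bias=-1
  edge (20, 16)→(0, 14): d=(-20,-2) top-left  bias=+0
  edge (0, 14)→(18, 10): d=(18,-4) top-left  bias=+0
    (7,0)@(15, 1): e=[0,290,-174] → ·  [on edge]
    (8,3)@(17, 7): e=[0,174,-58] → ·  [on edge]
    (7,5)@(15, 11): e=[20,90,6] → █
    (8,5)@(17, 11): e=[8,94,14] → █
    (9,5)@(19, 11): e=[-4,98,22] → ·
    (2,6)@(5, 13): e=[84,30,2] → █
    (3,6)@(7, 13): e=[72,34,10] → █
    (4,6)@(9, 13): e=[60,38,18] → █
    (5,6)@(11, 13): e=[48,42,26] → █
    (6,6)@(13, 13): e=[36,46,34] → █
    (9,6)@(19, 13): e=[0,58,58] → ·  [on edge]
    (2,7)@(5, 15): e=[88,-10,38] → ·
  covered (14 px):
    · · · · · · · · · · · ·
    · · · · · · · · · · · ·
    · · · · · · · · · · · ·
    · · · · · · · · · · · ·
    · · · · · · · · · · · ·
    · · · · · · · █ █ · · ·
    · · █ █ █ █ █ █ █ · · ·
    · · · · · █ █ █ █ █ · ·
    · · · · · · · · · · · ·
T1:
  2·area = 96
  edge (14, 4)→(24, 8): d=(10,4) right/bottom  bias=-1
  edge (24, 8)→(0, 8): d=(-24,0) right/bottom  bias=-1
  edge (0, 8)→(14, 4): d=(14,-4) top-left  bias=+0
    (5,2)@(11, 5): e=[22,72,2] → █
    (6,2)@(13, 5): e=[14,72,10] → █
    (7,2)@(15, 5): e=[6,72,18] → █
    (8,2)@(17, 5): e=[-2,72,26] → ·
    (2,3)@(5, 7): e=[66,24,6] → █
    (3,3)@(7, 7): e=[58,24,14] → █
    (4,3)@(9, 7): e=[50,24,22] → █
    (8,3)@(17, 7): e=[18,24,54] → █
    (9,3)@(19, 7): e=[10,24,62] → █
    (10,3)@(21, 7): e=[2,24,70] → █
    (11,3)@(23, 7): e=[-6,24,78] → ·
    (2,4)@(5, 9): e=[86,-24,34] → ·
  covered (12 px):
    · · · · · · · · · · · ·
    · · · · · · · · · · · ·
    · · · · · █ █ █ · · · ·
    · · █ █ █ █ █ █ █ █ █ ·
    · · · · · · · · · · · ·
    · · · · · · · · · · · ·
    · · · · · · · · · · · ·
    · · · · · · · · · · · ·
    · · · · · · · · · · · ·

Answer: "outside"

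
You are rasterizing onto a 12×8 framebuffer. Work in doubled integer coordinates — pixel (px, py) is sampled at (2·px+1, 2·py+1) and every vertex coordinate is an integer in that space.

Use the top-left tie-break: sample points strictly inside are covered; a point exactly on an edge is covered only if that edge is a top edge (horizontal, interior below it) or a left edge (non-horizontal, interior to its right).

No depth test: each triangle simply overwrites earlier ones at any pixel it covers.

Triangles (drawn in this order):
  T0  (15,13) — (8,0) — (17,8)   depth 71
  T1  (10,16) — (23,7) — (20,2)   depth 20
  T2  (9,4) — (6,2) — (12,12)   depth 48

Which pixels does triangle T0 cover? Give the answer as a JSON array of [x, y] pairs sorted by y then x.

T0:
  2·area = 61
  edge (15, 13)→(8, 0): d=(-7,-13) top-left  bias=+0
  edge (8, 0)→(17, 8): d=(9,8) right/bottom  bias=-1
  edge (17, 8)→(15, 13): d=(-2,5) right/bottom  bias=-1
    (4,0)@(9, 1): e=[6,1,54] → █
    (5,0)@(11, 1): e=[32,-15,44] → ·
    (4,1)@(9, 3): e=[-8,19,50] → ·
    (5,1)@(11, 3): e=[18,3,40] → █
    (6,1)@(13, 3): e=[44,-13,30] → ·
    (9,1)@(19, 3): e=[122,-61,0] → ·  [on edge]
    (5,2)@(11, 5): e=[4,21,36] → █
    (6,2)@(13, 5): e=[30,5,26] → █
    (7,2)@(15, 5): e=[56,-11,16] → ·
    (5,3)@(11, 7): e=[-10,39,32] → ·
    (6,3)@(13, 7): e=[16,23,22] → █
    (7,3)@(15, 7): e=[42,7,12] → █
    (7,6)@(15, 13): e=[0,61,0] → ·  [on edge]
  covered (9 px):
    · · · · █ · · · · · · ·
    · · · · · █ · · · · · ·
    · · · · · █ █ · · · · ·
    · · · · · · █ █ · · · ·
    · · · · · · █ █ · · · ·
    · · · · · · · █ · · · ·
    · · · · · · · · · · · ·
    · · · · · · · · · · · ·
T1:
  2·area = 92  (B↔C swapped to make it positive)
  edge (10, 16)→(20, 2): d=(10,-14) top-left  bias=+0
  edge (20, 2)→(23, 7): d=(3,5) right/bottom  bias=-1
  edge (23, 7)→(10, 16): d=(-13,9) right/bottom  bias=-1
    (9,2)@(19, 5): e=[16,14,62] → █
    (10,2)@(21, 5): e=[44,4,44] → █
    (11,2)@(23, 5): e=[72,-6,26] → ·
    (8,3)@(17, 7): e=[8,30,54] → █
    (11,3)@(23, 7): e=[92,0,0] → ·  [on edge]
    (7,4)@(15, 9): e=[0,46,46] → █  [on edge]
    (10,4)@(21, 9): e=[84,16,-8] → ·
    (7,5)@(15, 11): e=[20,52,20] → █
    (9,5)@(19, 11): e=[76,32,-16] → ·
    (6,6)@(13, 13): e=[12,68,12] → █
    (7,6)@(15, 13): e=[40,58,-6] → ·
    (8,6)@(17, 13): e=[68,48,-24] → ·
  covered (12 px):
    · · · · · · · · · · · ·
    · · · · · · · · · · · ·
    · · · · · · · · · █ █ ·
    · · · · · · · · █ █ █ ·
    · · · · · · · █ █ █ · ·
    · · · · · · · █ █ · · ·
    · · · · · · █ · · · · ·
    · · · · · █ · · · · · ·
T2:
  2·area = 18  (B↔C swapped to make it positive)
  edge (9, 4)→(12, 12): d=(3,8) right/bottom  bias=-1
  edge (12, 12)→(6, 2): d=(-6,-10) top-left  bias=+0
  edge (6, 2)→(9, 4): d=(3,2) right/bottom  bias=-1
    (3,1)@(7, 3): e=[13,4,1] → █
    (4,1)@(9, 3): e=[-3,24,-3] → ·
    (3,2)@(7, 5): e=[19,-8,7] → ·
    (4,2)@(9, 5): e=[3,12,3] → █
    (5,2)@(11, 5): e=[-13,32,-1] → ·
    (4,3)@(9, 7): e=[9,0,9] → █  [on edge]
    (5,3)@(11, 7): e=[-7,20,5] → ·
    (4,4)@(9, 9): e=[15,-12,15] → ·
  covered (3 px):
    · · · · · · · · · · · ·
    · · · █ · · · · · · · ·
    · · · · █ · · · · · · ·
    · · · · █ · · · · · · ·
    · · · · · · · · · · · ·
    · · · · · · · · · · · ·
    · · · · · · · · · · · ·
    · · · · · · · · · · · ·

Final: [[4,0],[5,1],[5,2],[6,2],[6,3],[7,3],[6,4],[7,4],[7,5]]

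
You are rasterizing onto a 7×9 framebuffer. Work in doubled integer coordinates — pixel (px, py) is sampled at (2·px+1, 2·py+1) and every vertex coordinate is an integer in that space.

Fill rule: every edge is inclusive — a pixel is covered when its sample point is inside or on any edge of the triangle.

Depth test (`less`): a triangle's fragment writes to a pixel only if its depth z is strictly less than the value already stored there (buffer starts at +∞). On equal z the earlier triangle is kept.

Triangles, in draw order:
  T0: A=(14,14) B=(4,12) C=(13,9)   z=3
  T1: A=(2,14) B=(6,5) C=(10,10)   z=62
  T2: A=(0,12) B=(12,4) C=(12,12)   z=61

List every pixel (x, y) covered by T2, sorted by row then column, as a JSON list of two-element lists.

T0:
  2·area = 48
  edge (14, 14)→(4, 12): d=(-10,-2) inclusive
  edge (4, 12)→(13, 9): d=(9,-3) inclusive
  edge (13, 9)→(14, 14): d=(1,5) inclusive
    (6,4)@(13, 9): e=[48,0,0] → X  [on edge]
    (3,5)@(7, 11): e=[16,0,32] → X  [on edge]
    (4,5)@(9, 11): e=[20,6,22] → X
    (5,5)@(11, 11): e=[24,12,12] → X
    (0,6)@(1, 13): e=[-16,0,64] → .  [on edge]
    (3,6)@(7, 13): e=[-4,18,34] → .
    (4,6)@(9, 13): e=[0,24,24] → X  [on edge]
    (4,7)@(9, 15): e=[-20,42,26] → .
    (5,7)@(11, 15): e=[-16,48,16] → .
    (6,7)@(13, 15): e=[-12,54,6] → .
  covered (8 px):
    . . . . . . .
    . . . . . . .
    . . . . . . .
    . . . . . . .
    . . . . . . X
    . . . X X X X
    . . . . X X X
    . . . . . . .
    . . . . . . .
T1:
  2·area = 56
  edge (2, 14)→(6, 5): d=(4,-9) inclusive
  edge (6, 5)→(10, 10): d=(4,5) inclusive
  edge (10, 10)→(2, 14): d=(-8,4) inclusive
    (3,3)@(7, 7): e=[17,3,36] → X
    (4,3)@(9, 7): e=[35,-7,28] → .
    (2,4)@(5, 9): e=[7,21,28] → X
    (4,4)@(9, 9): e=[43,1,12] → X
    (5,4)@(11, 9): e=[61,-9,4] → .
    (2,5)@(5, 11): e=[15,29,12] → X
    (4,5)@(9, 11): e=[51,9,-4] → .
    (1,6)@(3, 13): e=[5,47,4] → X
    (2,6)@(5, 13): e=[23,37,-4] → .
    (3,6)@(7, 13): e=[41,27,-12] → .
    (1,7)@(3, 15): e=[13,55,-12] → .
  covered (7 px):
    . . . . . . .
    . . . . . . .
    . . . . . . .
    . . . X . . .
    . . X X X . .
    . . X X . . .
    . X . . . . .
    . . . . . . .
    . . . . . . .
T2:
  2·area = 96
  edge (0, 12)→(12, 4): d=(12,-8) inclusive
  edge (12, 4)→(12, 12): d=(0,8) inclusive
  edge (12, 12)→(0, 12): d=(-12,0) inclusive
    (5,2)@(11, 5): e=[4,8,84] → X
    (6,2)@(13, 5): e=[20,-8,84] → .
    (4,3)@(9, 7): e=[12,24,60] → X
    (6,3)@(13, 7): e=[44,-8,60] → .
    (2,4)@(5, 9): e=[4,56,36] → X
    (3,4)@(7, 9): e=[20,40,36] → X
    (6,4)@(13, 9): e=[68,-8,36] → .
    (1,5)@(3, 11): e=[12,72,12] → X
    (6,5)@(13, 11): e=[92,-8,12] → .
    (1,6)@(3, 13): e=[36,72,-12] → .
    (2,6)@(5, 13): e=[52,56,-12] → .
    (3,6)@(7, 13): e=[68,40,-12] → .
  covered (12 px):
    . . . . . . .
    . . . . . . .
    . . . . . X .
    . . . . X X .
    . . X X X X .
    . X X X X X .
    . . . . . . .
    . . . . . . .
    . . . . . . .

Final: [[5,2],[4,3],[5,3],[2,4],[3,4],[4,4],[5,4],[1,5],[2,5],[3,5],[4,5],[5,5]]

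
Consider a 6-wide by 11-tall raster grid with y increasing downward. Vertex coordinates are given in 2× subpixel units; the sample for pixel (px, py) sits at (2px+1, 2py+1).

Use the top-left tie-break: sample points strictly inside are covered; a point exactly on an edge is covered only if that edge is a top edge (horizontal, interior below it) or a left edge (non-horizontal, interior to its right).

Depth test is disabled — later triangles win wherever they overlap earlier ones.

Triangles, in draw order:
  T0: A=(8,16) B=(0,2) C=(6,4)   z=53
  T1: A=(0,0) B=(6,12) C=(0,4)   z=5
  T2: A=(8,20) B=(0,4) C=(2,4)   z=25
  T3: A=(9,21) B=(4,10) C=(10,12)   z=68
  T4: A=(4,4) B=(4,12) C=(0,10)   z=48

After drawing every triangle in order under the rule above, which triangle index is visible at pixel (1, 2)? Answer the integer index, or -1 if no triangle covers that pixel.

T0:
  2·area = 68
  edge (8, 16)→(0, 2): d=(-8,-14) top-left  bias=+0
  edge (0, 2)→(6, 4): d=(6,2) right/bottom  bias=-1
  edge (6, 4)→(8, 16): d=(2,12) right/bottom  bias=-1
    (0,1)@(1, 3): e=[6,4,58] → X
    (1,1)@(3, 3): e=[34,0,34] → .  [on edge]
    (0,2)@(1, 5): e=[-10,16,62] → .
    (1,2)@(3, 5): e=[18,12,38] → X
    (2,2)@(5, 5): e=[46,8,14] → X
    (3,2)@(7, 5): e=[74,4,-10] → .
    (4,2)@(9, 5): e=[102,0,-34] → .  [on edge]
    (1,3)@(3, 7): e=[2,24,42] → X
    (3,3)@(7, 7): e=[58,16,-6] → .
    (1,4)@(3, 9): e=[-14,36,46] → .
    (2,4)@(5, 9): e=[14,32,22] → X
    (3,4)@(7, 9): e=[42,28,-2] → .
  covered (8 px):
    . . . . . .
    X . . . . .
    . X X . . .
    . X X . . .
    . . X . . .
    . . . X . .
    . . . X . .
    . . . . . .
    . . . . . .
    . . . . . .
    . . . . . .
T1:
  2·area = 24
  edge (0, 0)→(6, 12): d=(6,12) right/bottom  bias=-1
  edge (6, 12)→(0, 4): d=(-6,-8) top-left  bias=+0
  edge (0, 4)→(0, 0): d=(0,-4) top-left  bias=+0
    (0,1)@(1, 3): e=[6,14,4] → X
    (1,1)@(3, 3): e=[-18,30,12] → .
    (0,2)@(1, 5): e=[18,2,4] → X
    (1,2)@(3, 5): e=[-6,18,12] → .
    (0,3)@(1, 7): e=[30,-10,4] → .
    (1,3)@(3, 7): e=[6,6,12] → X
    (2,3)@(5, 7): e=[-18,22,20] → .
    (1,4)@(3, 9): e=[18,-6,12] → .
  covered (3 px):
    . . . . . .
    X . . . . .
    X . . . . .
    . X . . . .
    . . . . . .
    . . . . . .
    . . . . . .
    . . . . . .
    . . . . . .
    . . . . . .
    . . . . . .
T2:
  2·area = 32
  edge (8, 20)→(0, 4): d=(-8,-16) top-left  bias=+0
  edge (0, 4)→(2, 4): d=(2,0) top-left  bias=+0
  edge (2, 4)→(8, 20): d=(6,16) right/bottom  bias=-1
    (0,2)@(1, 5): e=[8,2,22] → X
    (1,2)@(3, 5): e=[40,2,-10] → .
    (0,3)@(1, 7): e=[-8,6,34] → .
    (1,3)@(3, 7): e=[24,6,2] → X
    (2,3)@(5, 7): e=[56,6,-30] → .
    (1,4)@(3, 9): e=[8,10,14] → X
    (2,4)@(5, 9): e=[40,10,-18] → .
    (1,5)@(3, 11): e=[-8,14,26] → .
    (2,6)@(5, 13): e=[8,18,6] → X
    (3,6)@(7, 13): e=[40,18,-26] → .
    (2,7)@(5, 15): e=[-8,22,18] → .
  covered (4 px):
    . . . . . .
    . . . . . .
    X . . . . .
    . X . . . .
    . X . . . .
    . . . . . .
    . . X . . .
    . . . . . .
    . . . . . .
    . . . . . .
    . . . . . .
T3:
  2·area = 56
  edge (9, 21)→(4, 10): d=(-5,-11) top-left  bias=+0
  edge (4, 10)→(10, 12): d=(6,2) right/bottom  bias=-1
  edge (10, 12)→(9, 21): d=(-1,9) right/bottom  bias=-1
    (5,1)@(11, 3): e=[112,-56,0] → .  [on edge]
    (0,4)@(1, 9): e=[-28,0,84] → .  [on edge]
    (2,5)@(5, 11): e=[6,4,46] → X
    (3,5)@(7, 11): e=[28,0,28] → .  [on edge]
    (2,6)@(5, 13): e=[-4,16,44] → .
    (3,6)@(7, 13): e=[18,12,26] → X
    (4,6)@(9, 13): e=[40,8,8] → X
    (5,6)@(11, 13): e=[62,4,-10] → .
    (3,7)@(7, 15): e=[8,24,24] → X
    (5,7)@(11, 15): e=[52,16,-12] → .
    (3,8)@(7, 17): e=[-2,36,22] → .
    (4,8)@(9, 17): e=[20,32,4] → X
    (4,10)@(9, 21): e=[0,56,0] → .  [on edge]
  covered (7 px):
    . . . . . .
    . . . . . .
    . . . . . .
    . . . . . .
    . . . . . .
    . . X . . .
    . . . X X .
    . . . X X .
    . . . . X .
    . . . . X .
    . . . . . .
T4:
  2·area = 32
  edge (4, 4)→(4, 12): d=(0,8) right/bottom  bias=-1
  edge (4, 12)→(0, 10): d=(-4,-2) top-left  bias=+0
  edge (0, 10)→(4, 4): d=(4,-6) top-left  bias=+0
    (1,3)@(3, 7): e=[8,18,6] → X
    (2,3)@(5, 7): e=[-8,22,18] → .
    (0,4)@(1, 9): e=[24,6,2] → X
    (2,4)@(5, 9): e=[-8,14,26] → .
    (0,5)@(1, 11): e=[24,-2,10] → .
    (1,5)@(3, 11): e=[8,2,22] → X
    (2,5)@(5, 11): e=[-8,6,34] → .
    (1,6)@(3, 13): e=[8,-6,30] → .
  covered (4 px):
    . . . . . .
    . . . . . .
    . . . . . .
    . X . . . .
    X X . . . .
    . X . . . .
    . . . . . .
    . . . . . .
    . . . . . .
    . . . . . .
    . . . . . .

Z-buffer (winner per pixel, '.' = empty):
  . . . . . .
  1 . . . . .
  2 0 0 . . .
  . 4 0 . . .
  4 4 0 . . .
  . 4 3 0 . .
  . . 2 3 3 .
  . . . 3 3 .
  . . . . 3 .
  . . . . 3 .
  . . . . . .

Result: 0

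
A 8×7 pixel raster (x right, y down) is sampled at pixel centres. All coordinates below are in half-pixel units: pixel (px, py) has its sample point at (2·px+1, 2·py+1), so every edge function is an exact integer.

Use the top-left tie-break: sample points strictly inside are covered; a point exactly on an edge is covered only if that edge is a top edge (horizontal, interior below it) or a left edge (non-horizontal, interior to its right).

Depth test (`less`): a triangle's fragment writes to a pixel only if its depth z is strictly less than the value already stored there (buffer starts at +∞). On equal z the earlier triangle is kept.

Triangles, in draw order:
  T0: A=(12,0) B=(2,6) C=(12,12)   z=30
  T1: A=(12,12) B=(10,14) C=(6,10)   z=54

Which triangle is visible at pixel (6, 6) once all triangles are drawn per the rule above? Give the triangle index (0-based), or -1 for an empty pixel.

T0:
  2·area = 120  (B↔C swapped to make it positive)
  edge (12, 0)→(12, 12): d=(0,12) right/bottom  bias=-1
  edge (12, 12)→(2, 6): d=(-10,-6) top-left  bias=+0
  edge (2, 6)→(12, 0): d=(10,-6) top-left  bias=+0
    (5,0)@(11, 1): e=[12,104,4] → #
    (6,0)@(13, 1): e=[-12,116,16] → ·
    (3,1)@(7, 3): e=[60,60,0] → #  [on edge]
    (4,1)@(9, 3): e=[36,72,12] → #
    (6,1)@(13, 3): e=[-12,96,36] → ·
    (2,2)@(5, 5): e=[84,28,8] → #
    (6,2)@(13, 5): e=[-12,76,56] → ·
    (2,3)@(5, 7): e=[84,8,28] → #
    (6,3)@(13, 7): e=[-12,56,76] → ·
    (2,4)@(5, 9): e=[84,-12,48] → ·
    (3,4)@(7, 9): e=[60,0,60] → #  [on edge]
    (6,4)@(13, 9): e=[-12,36,96] → ·
  covered (16 px):
    · · · · · # · ·
    · · · # # # · ·
    · · # # # # · ·
    · · # # # # · ·
    · · · # # # · ·
    · · · · · # · ·
    · · · · · · · ·
T1:
  2·area = 16
  edge (12, 12)→(10, 14): d=(-2,2) right/bottom  bias=-1
  edge (10, 14)→(6, 10): d=(-4,-4) top-left  bias=+0
  edge (6, 10)→(12, 12): d=(6,2) right/bottom  bias=-1
    (0,2)@(1, 5): e=[36,0,-20] → ·  [on edge]
    (1,3)@(3, 7): e=[28,0,-12] → ·  [on edge]
    (1,4)@(3, 9): e=[24,-8,0] → ·  [on edge]
    (2,4)@(5, 9): e=[20,0,-4] → ·  [on edge]
    (7,4)@(15, 9): e=[0,40,-24] → ·  [on edge]
    (3,5)@(7, 11): e=[12,0,4] → #  [on edge]
    (4,5)@(9, 11): e=[8,8,0] → ·  [on edge]
    (6,5)@(13, 11): e=[0,24,-8] → ·  [on edge]
    (3,6)@(7, 13): e=[8,-8,16] → ·
    (4,6)@(9, 13): e=[4,0,12] → #  [on edge]
    (5,6)@(11, 13): e=[0,8,8] → ·  [on edge]
    (7,6)@(15, 13): e=[-8,24,0] → ·  [on edge]
  covered (2 px):
    · · · · · · · ·
    · · · · · · · ·
    · · · · · · · ·
    · · · · · · · ·
    · · · · · · · ·
    · · · # · · · ·
    · · · · # · · ·

Z-buffer (winner per pixel, '.' = empty):
  . . . . . 0 . .
  . . . 0 0 0 . .
  . . 0 0 0 0 . .
  . . 0 0 0 0 . .
  . . . 0 0 0 . .
  . . . 1 . 0 . .
  . . . . 1 . . .

Result: -1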